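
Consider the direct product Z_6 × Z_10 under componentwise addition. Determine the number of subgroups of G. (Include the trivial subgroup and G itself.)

20

|G| = 60, so by Lagrange every subgroup order divides 60. Divisors: 1, 2, 3, 4, 5, 6, 10, 12, 15, 20, 30, 60.
Subgroups by order — order 1: 1; order 2: 3; order 3: 1; order 4: 1; order 5: 1; order 6: 3; order 10: 3; order 12: 1; order 15: 1; order 20: 1; order 30: 3; order 60: 1.
Total: 1 + 3 + 1 + 1 + 1 + 3 + 3 + 1 + 1 + 1 + 3 + 1 = 20.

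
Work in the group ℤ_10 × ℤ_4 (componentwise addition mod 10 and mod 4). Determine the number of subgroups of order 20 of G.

|G| = 40 and 20 | 40, so subgroups of order 20 are possible by Lagrange.
The subgroups of order 20 are: {(0,0), (0,1), (0,2), (0,3), (2,0), (2,1), (2,2), (2,3), (4,0), (4,1), (4,2), (4,3), (6,0), (6,1), (6,2), (6,3), (8,0), (8,1), (8,2), (8,3)}; {(0,0), (0,2), (1,0), (1,2), (2,0), (2,2), (3,0), (3,2), (4,0), (4,2), (5,0), (5,2), (6,0), (6,2), (7,0), (7,2), (8,0), (8,2), (9,0), (9,2)}; {(0,0), (0,2), (1,1), (1,3), (2,0), (2,2), (3,1), (3,3), (4,0), (4,2), (5,1), (5,3), (6,0), (6,2), (7,1), (7,3), (8,0), (8,2), (9,1), (9,3)}.
So G has 3 subgroups of order 20.

3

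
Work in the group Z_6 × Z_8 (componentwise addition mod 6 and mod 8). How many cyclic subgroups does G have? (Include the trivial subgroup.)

Each element a generates a cyclic subgroup ⟨a⟩; distinct elements may generate the same one (a cyclic group of order d has φ(d) generators).
Cyclic subgroups by order — order 1: 1; order 2: 3; order 3: 1; order 4: 2; order 6: 3; order 8: 2; order 12: 2; order 24: 2.
Total: 16.

16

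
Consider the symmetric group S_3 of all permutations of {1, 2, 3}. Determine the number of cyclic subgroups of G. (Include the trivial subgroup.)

A cyclic subgroup of order d is generated by each of its φ(d) elements of order d, so the cyclic subgroups of order d number (#elements of order d)/φ(d).
Cyclic subgroups by order — order 1: 1; order 2: 3; order 3: 1.
Total: 5.

5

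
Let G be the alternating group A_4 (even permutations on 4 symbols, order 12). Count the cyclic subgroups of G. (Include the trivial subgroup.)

8

A cyclic subgroup of order d is generated by each of its φ(d) elements of order d, so the cyclic subgroups of order d number (#elements of order d)/φ(d).
Cyclic subgroups by order — order 1: 1; order 2: 3; order 3: 4.
Total: 8.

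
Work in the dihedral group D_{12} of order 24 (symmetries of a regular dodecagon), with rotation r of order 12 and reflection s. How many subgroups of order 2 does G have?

|G| = 24 and 2 | 24, so subgroups of order 2 are possible by Lagrange.
The subgroups of order 2 are: {e, r^10s}; {e, r^11s}; {e, r^2s}; {e, r^3s}; … (13 in all).
So G has 13 subgroups of order 2.

13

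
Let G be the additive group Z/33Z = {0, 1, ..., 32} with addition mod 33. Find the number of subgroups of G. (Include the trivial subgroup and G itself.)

4

A cyclic group of order 33 has exactly one subgroup for each divisor of 33.
Divisors of 33: 1, 3, 11, 33.
So Z/33Z has 4 subgroups.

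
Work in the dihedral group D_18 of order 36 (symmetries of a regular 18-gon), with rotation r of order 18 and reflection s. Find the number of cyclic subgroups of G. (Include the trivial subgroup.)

Group the elements of G by the cyclic subgroup they generate; each cyclic subgroup of order d accounts for φ(d) elements.
Cyclic subgroups by order — order 1: 1; order 2: 19; order 3: 1; order 6: 1; order 9: 1; order 18: 1.
Total: 24.

24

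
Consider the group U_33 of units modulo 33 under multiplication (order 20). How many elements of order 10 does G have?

Enumerating element orders in G gives 12 elements of order 10.

12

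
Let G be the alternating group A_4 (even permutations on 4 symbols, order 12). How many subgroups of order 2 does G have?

|G| = 12 and 2 | 12, so subgroups of order 2 are possible by Lagrange.
The subgroups of order 2 are: {e, (1 2)(3 4)}; {e, (1 3)(2 4)}; {e, (1 4)(2 3)}.
So G has 3 subgroups of order 2.

3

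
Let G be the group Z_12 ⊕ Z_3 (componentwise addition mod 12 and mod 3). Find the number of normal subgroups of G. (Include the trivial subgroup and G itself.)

G is abelian, so every subgroup is normal.
G has 18 subgroups in total, hence 18 normal subgroups.

18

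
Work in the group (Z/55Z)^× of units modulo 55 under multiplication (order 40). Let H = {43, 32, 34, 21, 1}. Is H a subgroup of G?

Closure fails: 32 · 21 = 12 ∉ H. So H is not a subgroup.

No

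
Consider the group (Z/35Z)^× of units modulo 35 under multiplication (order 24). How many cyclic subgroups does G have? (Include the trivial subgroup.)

12

Group the elements of G by the cyclic subgroup they generate; each cyclic subgroup of order d accounts for φ(d) elements.
Cyclic subgroups by order — order 1: 1; order 2: 3; order 3: 1; order 4: 2; order 6: 3; order 12: 2.
Total: 12.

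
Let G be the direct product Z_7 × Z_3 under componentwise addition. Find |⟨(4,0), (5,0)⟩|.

7

|⟨(4,0)⟩| = 7 and |⟨(5,0)⟩| = 7, so |H| is a multiple of lcm(7, 7) = 7 and divides |G| = 21.
Closing under the operation: H = {(0,0), (1,0), (2,0), (3,0), (4,0), (5,0), (6,0)}, so |H| = 7.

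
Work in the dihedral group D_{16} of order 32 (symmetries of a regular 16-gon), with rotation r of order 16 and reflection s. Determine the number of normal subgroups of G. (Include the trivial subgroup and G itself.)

8

G has 36 subgroups. Checking conjugation-invariance by order — order 1: 1/1 normal; order 2: 1/17 normal; order 4: 1/9 normal; order 8: 1/5 normal; order 16: 3/3 normal; order 32: 1/1 normal.
Total normal subgroups: 8.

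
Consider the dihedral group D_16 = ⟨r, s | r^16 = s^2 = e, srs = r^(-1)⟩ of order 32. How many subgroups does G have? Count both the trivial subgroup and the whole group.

36

|G| = 32, so by Lagrange every subgroup order divides 32. Divisors: 1, 2, 4, 8, 16, 32.
Subgroups by order — order 1: 1; order 2: 17; order 4: 9; order 8: 5; order 16: 3; order 32: 1.
Total: 1 + 17 + 9 + 5 + 3 + 1 = 36.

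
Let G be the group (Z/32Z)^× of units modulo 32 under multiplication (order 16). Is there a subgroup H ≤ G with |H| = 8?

8 | 16. A subgroup of order 8 is {1, 3, 9, 11, 17, 19, 25, 27}.

Yes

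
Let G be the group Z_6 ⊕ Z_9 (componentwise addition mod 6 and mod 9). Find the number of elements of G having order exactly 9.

An element (a,b) has order lcm(ord(a), ord(b)); count pairs with lcm equal to 9.
Enumerating gives 18 such elements.

18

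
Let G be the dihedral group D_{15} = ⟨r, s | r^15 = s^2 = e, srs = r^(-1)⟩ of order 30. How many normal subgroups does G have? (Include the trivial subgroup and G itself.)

G has 28 subgroups. Checking conjugation-invariance by order — order 1: 1/1 normal; order 2: 0/15 normal; order 3: 1/1 normal; order 5: 1/1 normal; order 6: 0/5 normal; order 10: 0/3 normal; order 15: 1/1 normal; order 30: 1/1 normal.
Total normal subgroups: 5.

5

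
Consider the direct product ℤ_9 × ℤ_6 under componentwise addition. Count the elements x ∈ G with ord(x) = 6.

8

An element (a,b) has order lcm(ord(a), ord(b)); count pairs with lcm equal to 6.
Enumerating gives 8 such elements.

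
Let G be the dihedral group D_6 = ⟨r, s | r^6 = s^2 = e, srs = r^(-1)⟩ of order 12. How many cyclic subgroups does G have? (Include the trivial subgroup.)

10

Each element a generates a cyclic subgroup ⟨a⟩; distinct elements may generate the same one (a cyclic group of order d has φ(d) generators).
Cyclic subgroups by order — order 1: 1; order 2: 7; order 3: 1; order 6: 1.
Total: 10.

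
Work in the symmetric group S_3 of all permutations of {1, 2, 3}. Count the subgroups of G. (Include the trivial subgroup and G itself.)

6

|G| = 6, so by Lagrange every subgroup order divides 6. Divisors: 1, 2, 3, 6.
Subgroups by order — order 1: 1; order 2: 3; order 3: 1; order 6: 1.
Total: 1 + 3 + 1 + 1 = 6.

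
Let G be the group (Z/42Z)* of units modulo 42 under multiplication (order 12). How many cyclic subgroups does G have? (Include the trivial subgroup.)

Group the elements of G by the cyclic subgroup they generate; each cyclic subgroup of order d accounts for φ(d) elements.
Cyclic subgroups by order — order 1: 1; order 2: 3; order 3: 1; order 6: 3.
Total: 8.

8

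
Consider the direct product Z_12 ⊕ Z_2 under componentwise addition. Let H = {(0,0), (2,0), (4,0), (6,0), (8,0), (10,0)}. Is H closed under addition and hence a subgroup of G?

|H| = 6 divides |G| = 24, consistent with Lagrange.
H contains the identity, every element's inverse is in H, and H is closed under +: it is a subgroup.
In fact H = ⟨(10,0)⟩.

Yes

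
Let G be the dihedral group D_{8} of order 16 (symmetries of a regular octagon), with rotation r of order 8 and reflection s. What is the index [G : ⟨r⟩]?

2

|⟨r⟩| = 8 and |G| = 16.
By Lagrange, [G : H] = |G|/|H| = 16/8 = 2.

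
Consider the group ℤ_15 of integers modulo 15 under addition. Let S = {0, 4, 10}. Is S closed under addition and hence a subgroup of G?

No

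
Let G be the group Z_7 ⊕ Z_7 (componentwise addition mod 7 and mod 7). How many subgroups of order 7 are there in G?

|G| = 49 and 7 | 49, so subgroups of order 7 are possible by Lagrange.
The subgroups of order 7 are: {(0,0), (0,1), (0,2), (0,3), (0,4), (0,5), (0,6)}; {(0,0), (1,0), (2,0), (3,0), (4,0), (5,0), (6,0)}; {(0,0), (1,1), (2,2), (3,3), (4,4), (5,5), (6,6)}; {(0,0), (1,2), (2,4), (3,6), (4,1), (5,3), (6,5)}; … (8 in all).
So G has 8 subgroups of order 7.

8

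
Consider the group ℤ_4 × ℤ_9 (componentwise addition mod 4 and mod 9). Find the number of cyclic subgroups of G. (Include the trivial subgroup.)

Group the elements of G by the cyclic subgroup they generate; each cyclic subgroup of order d accounts for φ(d) elements.
Cyclic subgroups by order — order 1: 1; order 2: 1; order 3: 1; order 4: 1; order 6: 1; order 9: 1; order 12: 1; order 18: 1; order 36: 1.
Total: 9.

9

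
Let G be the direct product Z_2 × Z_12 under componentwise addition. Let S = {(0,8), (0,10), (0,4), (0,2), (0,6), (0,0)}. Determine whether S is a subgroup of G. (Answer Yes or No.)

|S| = 6 divides |G| = 24, consistent with Lagrange.
S contains the identity, every element's inverse is in S, and S is closed under +: it is a subgroup.
In fact S = ⟨(0,2)⟩.

Yes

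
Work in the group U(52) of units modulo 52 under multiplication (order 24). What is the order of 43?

Compute successive powers of 43 mod 52: 43, 29, 51, 9, 23, 1; 43^6 ≡ 1 (mod 52).
So |⟨43⟩| = 6.

6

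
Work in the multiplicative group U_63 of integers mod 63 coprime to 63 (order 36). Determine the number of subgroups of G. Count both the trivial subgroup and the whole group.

|G| = 36, so by Lagrange every subgroup order divides 36. Divisors: 1, 2, 3, 4, 6, 9, 12, 18, 36.
Subgroups by order — order 1: 1; order 2: 3; order 3: 4; order 4: 1; order 6: 12; order 9: 1; order 12: 4; order 18: 3; order 36: 1.
Total: 1 + 3 + 4 + 1 + 12 + 1 + 4 + 3 + 1 = 30.

30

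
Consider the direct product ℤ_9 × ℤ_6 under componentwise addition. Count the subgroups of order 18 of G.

4

|G| = 54 and 18 | 54, so subgroups of order 18 are possible by Lagrange.
The subgroups of order 18 are: {(0,0), (0,1), (0,2), (0,3), (0,4), (0,5), (3,0), (3,1), (3,2), (3,3), (3,4), (3,5), (6,0), (6,1), (6,2), (6,3), (6,4), (6,5)}; {(0,0), (0,3), (1,0), (1,3), (2,0), (2,3), (3,0), (3,3), (4,0), (4,3), (5,0), (5,3), (6,0), (6,3), (7,0), (7,3), (8,0), (8,3)}; {(0,0), (0,3), (1,1), (1,4), (2,2), (2,5), (3,0), (3,3), (4,1), (4,4), (5,2), (5,5), (6,0), (6,3), (7,1), (7,4), (8,2), (8,5)}; {(0,0), (0,3), (1,2), (1,5), (2,1), (2,4), (3,0), (3,3), (4,2), (4,5), (5,1), (5,4), (6,0), (6,3), (7,2), (7,5), (8,1), (8,4)}.
So G has 4 subgroups of order 18.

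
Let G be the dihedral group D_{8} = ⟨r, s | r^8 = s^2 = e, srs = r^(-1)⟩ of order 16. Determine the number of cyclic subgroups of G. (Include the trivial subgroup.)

12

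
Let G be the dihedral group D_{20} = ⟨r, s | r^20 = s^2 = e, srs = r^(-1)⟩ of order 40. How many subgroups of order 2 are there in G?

21

|G| = 40 and 2 | 40, so subgroups of order 2 are possible by Lagrange.
The subgroups of order 2 are: {e, r^10}; {e, r^10s}; {e, r^11s}; {e, r^12s}; … (21 in all).
So G has 21 subgroups of order 2.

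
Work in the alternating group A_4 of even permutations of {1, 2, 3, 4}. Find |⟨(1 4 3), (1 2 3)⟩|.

12

|⟨(1 4 3)⟩| = 3 and |⟨(1 2 3)⟩| = 3, so |H| is a multiple of lcm(3, 3) = 3 and divides |G| = 12.
Closing {(1 4 3), (1 2 3)} under the group operation gives all of G, so |H| = 12.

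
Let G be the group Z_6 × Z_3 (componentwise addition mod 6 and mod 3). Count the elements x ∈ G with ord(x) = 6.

8

An element (a,b) has order lcm(ord(a), ord(b)); count pairs with lcm equal to 6.
Enumerating gives 8 such elements.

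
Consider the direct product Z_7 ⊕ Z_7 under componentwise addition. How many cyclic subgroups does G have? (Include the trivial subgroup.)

9

Group the elements of G by the cyclic subgroup they generate; each cyclic subgroup of order d accounts for φ(d) elements.
Cyclic subgroups by order — order 1: 1; order 7: 8.
Total: 9.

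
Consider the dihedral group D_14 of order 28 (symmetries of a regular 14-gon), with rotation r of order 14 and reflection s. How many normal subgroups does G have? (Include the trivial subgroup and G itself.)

G has 28 subgroups. Checking conjugation-invariance by order — order 1: 1/1 normal; order 2: 1/15 normal; order 4: 0/7 normal; order 7: 1/1 normal; order 14: 3/3 normal; order 28: 1/1 normal.
Total normal subgroups: 7.

7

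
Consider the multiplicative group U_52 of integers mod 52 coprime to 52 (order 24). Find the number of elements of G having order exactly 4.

The elements of order 4 are: 5, 21, 31, 47.
That's 4.

4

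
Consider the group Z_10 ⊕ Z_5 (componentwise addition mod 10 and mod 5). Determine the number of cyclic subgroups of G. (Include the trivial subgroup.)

14

Each element a generates a cyclic subgroup ⟨a⟩; distinct elements may generate the same one (a cyclic group of order d has φ(d) generators).
Cyclic subgroups by order — order 1: 1; order 2: 1; order 5: 6; order 10: 6.
Total: 14.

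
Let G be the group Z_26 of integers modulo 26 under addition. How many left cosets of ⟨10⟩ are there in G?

2

|⟨10⟩| = 13 and |G| = 26.
By Lagrange, [G : H] = |G|/|H| = 26/13 = 2.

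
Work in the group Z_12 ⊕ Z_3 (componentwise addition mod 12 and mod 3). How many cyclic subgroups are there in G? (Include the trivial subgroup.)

15

Group the elements of G by the cyclic subgroup they generate; each cyclic subgroup of order d accounts for φ(d) elements.
Cyclic subgroups by order — order 1: 1; order 2: 1; order 3: 4; order 4: 1; order 6: 4; order 12: 4.
Total: 15.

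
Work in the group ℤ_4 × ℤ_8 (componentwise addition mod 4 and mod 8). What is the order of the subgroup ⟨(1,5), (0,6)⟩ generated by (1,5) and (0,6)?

16

|⟨(1,5)⟩| = 8 and |⟨(0,6)⟩| = 4, so |H| is a multiple of lcm(8, 4) = 8 and divides |G| = 32.
Closing under the operation: H = {(0,0), (0,2), (0,4), (0,6), (1,1), (1,3), (1,5), (1,7), (2,0), (2,2), (2,4), (2,6), (3,1), (3,3), (3,5), (3,7)}, so |H| = 16.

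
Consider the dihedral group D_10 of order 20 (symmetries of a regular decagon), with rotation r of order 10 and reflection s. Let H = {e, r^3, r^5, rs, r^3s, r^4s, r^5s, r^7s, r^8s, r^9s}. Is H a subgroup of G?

No

r^3 ∈ H but its inverse r^7 ∉ H, so H is not a subgroup.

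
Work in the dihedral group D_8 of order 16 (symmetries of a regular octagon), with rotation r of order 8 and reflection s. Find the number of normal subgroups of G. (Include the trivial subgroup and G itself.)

G has 19 subgroups. Checking conjugation-invariance by order — order 1: 1/1 normal; order 2: 1/9 normal; order 4: 1/5 normal; order 8: 3/3 normal; order 16: 1/1 normal.
Total normal subgroups: 7.

7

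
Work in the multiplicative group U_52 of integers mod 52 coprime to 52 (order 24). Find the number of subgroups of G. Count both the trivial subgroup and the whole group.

|G| = 24, so by Lagrange every subgroup order divides 24. Divisors: 1, 2, 3, 4, 6, 8, 12, 24.
Subgroups by order — order 1: 1; order 2: 3; order 3: 1; order 4: 3; order 6: 3; order 8: 1; order 12: 3; order 24: 1.
Total: 1 + 3 + 1 + 3 + 3 + 1 + 3 + 1 = 16.

16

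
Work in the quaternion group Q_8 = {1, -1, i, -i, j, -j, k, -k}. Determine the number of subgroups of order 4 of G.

3

|G| = 8 and 4 | 8, so subgroups of order 4 are possible by Lagrange.
The subgroups of order 4 are: {1, -1, i, -i}; {1, -1, j, -j}; {1, -1, k, -k}.
So G has 3 subgroups of order 4.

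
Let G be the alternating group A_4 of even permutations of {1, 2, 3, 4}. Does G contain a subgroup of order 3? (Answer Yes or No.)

Yes

3 | 12. A subgroup of order 3 is {e, (1 2 3), (1 3 2)}.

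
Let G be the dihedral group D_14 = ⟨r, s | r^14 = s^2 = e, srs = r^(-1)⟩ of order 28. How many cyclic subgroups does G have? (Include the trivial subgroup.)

Each element a generates a cyclic subgroup ⟨a⟩; distinct elements may generate the same one (a cyclic group of order d has φ(d) generators).
Cyclic subgroups by order — order 1: 1; order 2: 15; order 7: 1; order 14: 1.
Total: 18.

18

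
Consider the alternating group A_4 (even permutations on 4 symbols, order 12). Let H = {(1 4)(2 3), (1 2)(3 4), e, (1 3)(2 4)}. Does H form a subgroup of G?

Yes

|H| = 4 divides |G| = 12, consistent with Lagrange.
H contains the identity, every element's inverse is in H, and H is closed under ∘: it is a subgroup.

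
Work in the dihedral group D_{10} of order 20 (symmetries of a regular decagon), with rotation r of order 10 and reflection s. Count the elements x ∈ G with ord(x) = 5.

The elements of order 5 are: r^2, r^4, r^6, r^8.
That's 4.

4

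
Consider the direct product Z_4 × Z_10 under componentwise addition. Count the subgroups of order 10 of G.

3

|G| = 40 and 10 | 40, so subgroups of order 10 are possible by Lagrange.
The subgroups of order 10 are: {(0,0), (0,1), (0,2), (0,3), (0,4), (0,5), (0,6), (0,7), (0,8), (0,9)}; {(0,0), (0,2), (0,4), (0,6), (0,8), (2,0), (2,2), (2,4), (2,6), (2,8)}; {(0,0), (0,2), (0,4), (0,6), (0,8), (2,1), (2,3), (2,5), (2,7), (2,9)}.
So G has 3 subgroups of order 10.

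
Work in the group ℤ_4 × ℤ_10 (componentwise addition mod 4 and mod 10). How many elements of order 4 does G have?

4

An element (a,b) has order lcm(ord(a), ord(b)); count pairs with lcm equal to 4.
Enumerating gives 4 such elements.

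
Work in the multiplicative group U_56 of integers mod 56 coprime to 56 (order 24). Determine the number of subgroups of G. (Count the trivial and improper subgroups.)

|G| = 24, so by Lagrange every subgroup order divides 24. Divisors: 1, 2, 3, 4, 6, 8, 12, 24.
Subgroups by order — order 1: 1; order 2: 7; order 3: 1; order 4: 7; order 6: 7; order 8: 1; order 12: 7; order 24: 1.
Total: 1 + 7 + 1 + 7 + 7 + 1 + 7 + 1 = 32.

32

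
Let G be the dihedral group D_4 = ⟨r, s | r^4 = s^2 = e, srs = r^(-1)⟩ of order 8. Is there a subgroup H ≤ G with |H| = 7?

No

7 does not divide |G| = 8, so by Lagrange no subgroup of order 7 exists.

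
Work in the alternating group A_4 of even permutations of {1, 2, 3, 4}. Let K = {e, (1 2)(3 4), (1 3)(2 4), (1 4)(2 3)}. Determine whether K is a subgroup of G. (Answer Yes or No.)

Yes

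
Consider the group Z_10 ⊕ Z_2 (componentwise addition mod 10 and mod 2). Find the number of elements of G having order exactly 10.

12

An element (a,b) has order lcm(ord(a), ord(b)); count pairs with lcm equal to 10.
Enumerating gives 12 such elements.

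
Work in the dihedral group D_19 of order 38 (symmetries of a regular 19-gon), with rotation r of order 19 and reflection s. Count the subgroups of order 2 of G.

19

|G| = 38 and 2 | 38, so subgroups of order 2 are possible by Lagrange.
The subgroups of order 2 are: {e, r^10s}; {e, r^11s}; {e, r^12s}; {e, r^13s}; … (19 in all).
So G has 19 subgroups of order 2.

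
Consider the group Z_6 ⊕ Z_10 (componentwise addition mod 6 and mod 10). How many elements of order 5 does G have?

4

An element (a,b) has order lcm(ord(a), ord(b)); count pairs with lcm equal to 5.
Enumerating gives 4 such elements.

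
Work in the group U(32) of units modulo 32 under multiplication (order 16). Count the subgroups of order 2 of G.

3

|G| = 16 and 2 | 16, so subgroups of order 2 are possible by Lagrange.
The subgroups of order 2 are: {1, 15}; {1, 17}; {1, 31}.
So G has 3 subgroups of order 2.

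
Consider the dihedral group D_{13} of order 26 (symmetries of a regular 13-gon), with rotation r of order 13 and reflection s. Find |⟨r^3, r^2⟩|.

|⟨r^3⟩| = 13 and |⟨r^2⟩| = 13, so |H| is a multiple of lcm(13, 13) = 13 and divides |G| = 26.
Closing under the operation: H = {e, r, r^2, r^3, r^4, r^5, r^6, r^7, r^8, r^9, r^10, r^11, r^12}, so |H| = 13.

13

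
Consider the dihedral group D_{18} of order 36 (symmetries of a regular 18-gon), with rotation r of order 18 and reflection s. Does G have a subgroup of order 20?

20 does not divide |G| = 36, so by Lagrange no subgroup of order 20 exists.

No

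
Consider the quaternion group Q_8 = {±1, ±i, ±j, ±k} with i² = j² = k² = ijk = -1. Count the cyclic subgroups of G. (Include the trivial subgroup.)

Group the elements of G by the cyclic subgroup they generate; each cyclic subgroup of order d accounts for φ(d) elements.
Cyclic subgroups by order — order 1: 1; order 2: 1; order 4: 3.
Total: 5.

5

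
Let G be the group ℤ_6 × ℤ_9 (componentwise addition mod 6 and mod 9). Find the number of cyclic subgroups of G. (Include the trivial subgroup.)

16

Each element a generates a cyclic subgroup ⟨a⟩; distinct elements may generate the same one (a cyclic group of order d has φ(d) generators).
Cyclic subgroups by order — order 1: 1; order 2: 1; order 3: 4; order 6: 4; order 9: 3; order 18: 3.
Total: 16.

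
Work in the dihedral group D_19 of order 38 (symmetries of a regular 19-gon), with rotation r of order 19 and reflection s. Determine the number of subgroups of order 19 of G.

1

|G| = 38 and 19 | 38, so subgroups of order 19 are possible by Lagrange.
The subgroups of order 19 are: {e, r, r^2, r^3, r^4, r^5, r^6, r^7, r^8, r^9, r^10, r^11, r^12, r^13, r^14, r^15, r^16, r^17, r^18}.
So G has 1 subgroup of order 19.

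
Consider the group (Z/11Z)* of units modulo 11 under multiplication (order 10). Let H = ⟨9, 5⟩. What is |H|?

|⟨9⟩| = 5 and |⟨5⟩| = 5, so |H| is a multiple of lcm(5, 5) = 5 and divides |G| = 10.
Closing under the operation: H = {1, 3, 4, 5, 9}, so |H| = 5.

5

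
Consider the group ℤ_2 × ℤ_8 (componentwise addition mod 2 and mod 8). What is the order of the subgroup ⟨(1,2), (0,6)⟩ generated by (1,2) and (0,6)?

|⟨(1,2)⟩| = 4 and |⟨(0,6)⟩| = 4, so |H| is a multiple of lcm(4, 4) = 4 and divides |G| = 16.
Closing under the operation: H = {(0,0), (0,2), (0,4), (0,6), (1,0), (1,2), (1,4), (1,6)}, so |H| = 8.

8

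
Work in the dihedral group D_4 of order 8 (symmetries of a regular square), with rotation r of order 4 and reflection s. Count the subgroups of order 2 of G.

|G| = 8 and 2 | 8, so subgroups of order 2 are possible by Lagrange.
The subgroups of order 2 are: {e, r^2}; {e, r^2s}; {e, r^3s}; {e, rs}; … (5 in all).
So G has 5 subgroups of order 2.

5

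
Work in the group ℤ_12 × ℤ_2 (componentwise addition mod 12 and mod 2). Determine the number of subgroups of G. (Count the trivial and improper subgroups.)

16

|G| = 24, so by Lagrange every subgroup order divides 24. Divisors: 1, 2, 3, 4, 6, 8, 12, 24.
Subgroups by order — order 1: 1; order 2: 3; order 3: 1; order 4: 3; order 6: 3; order 8: 1; order 12: 3; order 24: 1.
Total: 1 + 3 + 1 + 3 + 3 + 1 + 3 + 1 = 16.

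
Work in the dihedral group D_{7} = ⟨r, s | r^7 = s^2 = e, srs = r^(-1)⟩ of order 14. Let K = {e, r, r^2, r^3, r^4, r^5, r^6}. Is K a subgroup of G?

Yes

|K| = 7 divides |G| = 14, consistent with Lagrange.
K contains the identity, every element's inverse is in K, and K is closed under ·: it is a subgroup.
In fact K = ⟨r^4⟩.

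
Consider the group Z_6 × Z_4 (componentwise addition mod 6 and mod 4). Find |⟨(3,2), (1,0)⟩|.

|⟨(3,2)⟩| = 2 and |⟨(1,0)⟩| = 6, so |H| is a multiple of lcm(2, 6) = 6 and divides |G| = 24.
Closing under the operation: H = {(0,0), (0,2), (1,0), (1,2), (2,0), (2,2), (3,0), (3,2), (4,0), (4,2), (5,0), (5,2)}, so |H| = 12.

12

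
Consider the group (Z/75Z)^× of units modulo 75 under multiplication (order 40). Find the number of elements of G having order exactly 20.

Enumerating element orders in G gives 16 elements of order 20.

16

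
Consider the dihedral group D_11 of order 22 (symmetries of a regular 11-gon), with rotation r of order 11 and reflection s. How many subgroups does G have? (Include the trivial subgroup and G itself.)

14

|G| = 22, so by Lagrange every subgroup order divides 22. Divisors: 1, 2, 11, 22.
Subgroups by order — order 1: 1; order 2: 11; order 11: 1; order 22: 1.
Total: 1 + 11 + 1 + 1 = 14.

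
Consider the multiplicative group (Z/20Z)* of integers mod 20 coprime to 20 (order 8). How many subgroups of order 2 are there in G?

|G| = 8 and 2 | 8, so subgroups of order 2 are possible by Lagrange.
The subgroups of order 2 are: {1, 11}; {1, 19}; {1, 9}.
So G has 3 subgroups of order 2.

3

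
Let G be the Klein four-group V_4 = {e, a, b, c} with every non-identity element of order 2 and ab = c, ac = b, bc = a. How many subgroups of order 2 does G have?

3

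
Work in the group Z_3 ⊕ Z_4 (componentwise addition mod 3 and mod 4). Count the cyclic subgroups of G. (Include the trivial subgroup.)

6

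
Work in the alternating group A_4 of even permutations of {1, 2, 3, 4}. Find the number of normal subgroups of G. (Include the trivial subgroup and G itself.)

3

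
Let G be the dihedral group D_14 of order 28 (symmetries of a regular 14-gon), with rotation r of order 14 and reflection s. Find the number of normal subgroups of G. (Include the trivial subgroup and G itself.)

7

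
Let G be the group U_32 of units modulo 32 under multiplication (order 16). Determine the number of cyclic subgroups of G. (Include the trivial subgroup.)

Group the elements of G by the cyclic subgroup they generate; each cyclic subgroup of order d accounts for φ(d) elements.
Cyclic subgroups by order — order 1: 1; order 2: 3; order 4: 2; order 8: 2.
Total: 8.

8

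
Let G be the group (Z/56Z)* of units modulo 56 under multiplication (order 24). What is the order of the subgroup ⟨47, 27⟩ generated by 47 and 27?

|⟨47⟩| = 6 and |⟨27⟩| = 2, so |H| is a multiple of lcm(6, 2) = 6 and divides |G| = 24.
Closing under the operation: H = {1, 3, 9, 19, 25, 27, 29, 31, 37, 47, 53, 55}, so |H| = 12.

12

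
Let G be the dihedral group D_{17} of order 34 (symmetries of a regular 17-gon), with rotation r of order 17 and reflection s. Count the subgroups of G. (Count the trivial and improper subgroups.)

|G| = 34, so by Lagrange every subgroup order divides 34. Divisors: 1, 2, 17, 34.
Subgroups by order — order 1: 1; order 2: 17; order 17: 1; order 34: 1.
Total: 1 + 17 + 1 + 1 = 20.

20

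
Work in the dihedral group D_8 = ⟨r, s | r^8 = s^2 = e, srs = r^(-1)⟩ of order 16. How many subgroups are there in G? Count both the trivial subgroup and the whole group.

|G| = 16, so by Lagrange every subgroup order divides 16. Divisors: 1, 2, 4, 8, 16.
Subgroups by order — order 1: 1; order 2: 9; order 4: 5; order 8: 3; order 16: 1.
Total: 1 + 9 + 5 + 3 + 1 = 19.

19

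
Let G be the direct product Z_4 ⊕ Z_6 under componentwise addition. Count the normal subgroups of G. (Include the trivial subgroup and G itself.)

16

G is abelian, so every subgroup is normal.
G has 16 subgroups in total, hence 16 normal subgroups.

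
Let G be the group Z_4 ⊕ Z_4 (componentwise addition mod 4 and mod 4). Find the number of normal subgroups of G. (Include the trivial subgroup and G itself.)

15

G is abelian, so every subgroup is normal.
G has 15 subgroups in total, hence 15 normal subgroups.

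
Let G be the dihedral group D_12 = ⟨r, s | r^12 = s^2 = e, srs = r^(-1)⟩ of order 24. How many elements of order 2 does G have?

13

Enumerating element orders in G gives 13 elements of order 2.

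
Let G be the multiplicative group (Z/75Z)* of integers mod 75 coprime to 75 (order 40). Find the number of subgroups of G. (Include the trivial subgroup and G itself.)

16

|G| = 40, so by Lagrange every subgroup order divides 40. Divisors: 1, 2, 4, 5, 8, 10, 20, 40.
Subgroups by order — order 1: 1; order 2: 3; order 4: 3; order 5: 1; order 8: 1; order 10: 3; order 20: 3; order 40: 1.
Total: 1 + 3 + 3 + 1 + 1 + 3 + 3 + 1 = 16.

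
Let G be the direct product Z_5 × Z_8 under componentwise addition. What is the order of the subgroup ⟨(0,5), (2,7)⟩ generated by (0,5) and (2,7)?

40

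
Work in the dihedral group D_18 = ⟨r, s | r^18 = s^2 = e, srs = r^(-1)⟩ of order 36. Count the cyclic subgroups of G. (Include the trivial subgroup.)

24

Each element a generates a cyclic subgroup ⟨a⟩; distinct elements may generate the same one (a cyclic group of order d has φ(d) generators).
Cyclic subgroups by order — order 1: 1; order 2: 19; order 3: 1; order 6: 1; order 9: 1; order 18: 1.
Total: 24.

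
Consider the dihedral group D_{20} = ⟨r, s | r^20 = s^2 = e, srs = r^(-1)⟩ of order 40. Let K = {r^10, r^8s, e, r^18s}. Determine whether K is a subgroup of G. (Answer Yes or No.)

|K| = 4 divides |G| = 40, consistent with Lagrange.
K contains the identity, every element's inverse is in K, and K is closed under ·: it is a subgroup.

Yes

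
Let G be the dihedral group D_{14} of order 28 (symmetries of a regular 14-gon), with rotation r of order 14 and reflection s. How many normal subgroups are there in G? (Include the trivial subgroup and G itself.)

7

G has 28 subgroups. Checking conjugation-invariance by order — order 1: 1/1 normal; order 2: 1/15 normal; order 4: 0/7 normal; order 7: 1/1 normal; order 14: 3/3 normal; order 28: 1/1 normal.
Total normal subgroups: 7.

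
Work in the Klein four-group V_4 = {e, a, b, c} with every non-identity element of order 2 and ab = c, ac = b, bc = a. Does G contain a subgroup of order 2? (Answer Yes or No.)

2 | 4. A subgroup of order 2 is {e, a}.

Yes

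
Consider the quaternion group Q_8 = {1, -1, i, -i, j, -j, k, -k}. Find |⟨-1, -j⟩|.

4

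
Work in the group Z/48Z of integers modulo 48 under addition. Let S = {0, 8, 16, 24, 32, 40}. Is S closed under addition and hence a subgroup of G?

Yes

|S| = 6 divides |G| = 48, consistent with Lagrange.
S contains the identity, every element's inverse is in S, and S is closed under +: it is a subgroup.
In fact S = ⟨8⟩.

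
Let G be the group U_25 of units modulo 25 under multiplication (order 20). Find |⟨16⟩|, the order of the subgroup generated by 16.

5

Compute successive powers of 16 mod 25: 16, 6, 21, 11, 1; 16^5 ≡ 1 (mod 25).
So |⟨16⟩| = 5.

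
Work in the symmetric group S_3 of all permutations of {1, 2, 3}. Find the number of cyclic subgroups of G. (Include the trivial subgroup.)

Group the elements of G by the cyclic subgroup they generate; each cyclic subgroup of order d accounts for φ(d) elements.
Cyclic subgroups by order — order 1: 1; order 2: 3; order 3: 1.
Total: 5.

5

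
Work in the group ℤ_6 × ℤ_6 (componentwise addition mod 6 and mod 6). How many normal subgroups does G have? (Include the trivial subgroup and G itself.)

30

G is abelian, so every subgroup is normal.
G has 30 subgroups in total, hence 30 normal subgroups.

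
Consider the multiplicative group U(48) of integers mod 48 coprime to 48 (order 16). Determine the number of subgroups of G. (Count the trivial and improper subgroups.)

|G| = 16, so by Lagrange every subgroup order divides 16. Divisors: 1, 2, 4, 8, 16.
Subgroups by order — order 1: 1; order 2: 7; order 4: 11; order 8: 7; order 16: 1.
Total: 1 + 7 + 11 + 7 + 1 = 27.

27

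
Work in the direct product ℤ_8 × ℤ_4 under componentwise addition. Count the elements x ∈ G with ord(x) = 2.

An element (a,b) has order lcm(ord(a), ord(b)); count pairs with lcm equal to 2.
Enumerating gives 3 such elements.

3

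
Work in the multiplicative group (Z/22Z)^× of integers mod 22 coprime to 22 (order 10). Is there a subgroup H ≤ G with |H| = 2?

2 | 10. A subgroup of order 2 is {1, 21}.

Yes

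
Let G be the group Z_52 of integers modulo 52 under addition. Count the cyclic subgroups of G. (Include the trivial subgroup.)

6

Each element a generates a cyclic subgroup ⟨a⟩; distinct elements may generate the same one (a cyclic group of order d has φ(d) generators).
Cyclic subgroups by order — order 1: 1; order 2: 1; order 4: 1; order 13: 1; order 26: 1; order 52: 1.
Total: 6.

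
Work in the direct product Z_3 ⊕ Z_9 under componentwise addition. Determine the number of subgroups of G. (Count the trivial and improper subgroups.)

10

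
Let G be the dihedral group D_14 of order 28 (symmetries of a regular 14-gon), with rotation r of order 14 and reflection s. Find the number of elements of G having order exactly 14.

The elements of order 14 are: r, r^3, r^5, r^9, r^11, r^13.
That's 6.

6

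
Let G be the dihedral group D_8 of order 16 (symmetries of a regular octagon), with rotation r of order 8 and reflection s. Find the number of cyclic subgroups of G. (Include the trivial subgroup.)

12

A cyclic subgroup of order d is generated by each of its φ(d) elements of order d, so the cyclic subgroups of order d number (#elements of order d)/φ(d).
Cyclic subgroups by order — order 1: 1; order 2: 9; order 4: 1; order 8: 1.
Total: 12.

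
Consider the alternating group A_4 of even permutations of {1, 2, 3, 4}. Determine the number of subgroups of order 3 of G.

|G| = 12 and 3 | 12, so subgroups of order 3 are possible by Lagrange.
The subgroups of order 3 are: {e, (1 2 3), (1 3 2)}; {e, (1 2 4), (1 4 2)}; {e, (1 3 4), (1 4 3)}; {e, (2 3 4), (2 4 3)}.
So G has 4 subgroups of order 3.

4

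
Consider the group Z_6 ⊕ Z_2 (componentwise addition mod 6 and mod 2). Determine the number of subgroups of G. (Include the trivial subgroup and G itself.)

10

|G| = 12, so by Lagrange every subgroup order divides 12. Divisors: 1, 2, 3, 4, 6, 12.
Subgroups by order — order 1: 1; order 2: 3; order 3: 1; order 4: 1; order 6: 3; order 12: 1.
Total: 1 + 3 + 1 + 1 + 3 + 1 = 10.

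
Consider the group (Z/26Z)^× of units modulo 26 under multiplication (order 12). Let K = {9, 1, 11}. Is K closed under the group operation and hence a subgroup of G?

11 ∈ K but its inverse 19 ∉ K, so K is not a subgroup.

No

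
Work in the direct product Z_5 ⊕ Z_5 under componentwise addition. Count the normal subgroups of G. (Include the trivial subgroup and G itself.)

8

G is abelian, so every subgroup is normal.
G has 8 subgroups in total, hence 8 normal subgroups.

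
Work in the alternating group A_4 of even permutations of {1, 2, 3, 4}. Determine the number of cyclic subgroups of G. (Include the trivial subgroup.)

8

Group the elements of G by the cyclic subgroup they generate; each cyclic subgroup of order d accounts for φ(d) elements.
Cyclic subgroups by order — order 1: 1; order 2: 3; order 3: 4.
Total: 8.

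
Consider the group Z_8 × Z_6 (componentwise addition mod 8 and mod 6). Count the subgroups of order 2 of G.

|G| = 48 and 2 | 48, so subgroups of order 2 are possible by Lagrange.
The subgroups of order 2 are: {(0,0), (0,3)}; {(0,0), (4,0)}; {(0,0), (4,3)}.
So G has 3 subgroups of order 2.

3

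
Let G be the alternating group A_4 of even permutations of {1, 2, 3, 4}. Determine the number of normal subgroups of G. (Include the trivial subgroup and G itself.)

G has 10 subgroups. Checking conjugation-invariance by order — order 1: 1/1 normal; order 2: 0/3 normal; order 3: 0/4 normal; order 4: 1/1 normal; order 12: 1/1 normal.
Total normal subgroups: 3.

3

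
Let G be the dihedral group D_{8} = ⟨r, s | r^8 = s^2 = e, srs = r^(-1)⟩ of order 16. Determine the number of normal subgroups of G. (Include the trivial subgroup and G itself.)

7

G has 19 subgroups. Checking conjugation-invariance by order — order 1: 1/1 normal; order 2: 1/9 normal; order 4: 1/5 normal; order 8: 3/3 normal; order 16: 1/1 normal.
Total normal subgroups: 7.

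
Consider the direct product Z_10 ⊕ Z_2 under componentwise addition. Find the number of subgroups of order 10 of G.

|G| = 20 and 10 | 20, so subgroups of order 10 are possible by Lagrange.
The subgroups of order 10 are: {(0,0), (0,1), (2,0), (2,1), (4,0), (4,1), (6,0), (6,1), (8,0), (8,1)}; {(0,0), (1,0), (2,0), (3,0), (4,0), (5,0), (6,0), (7,0), (8,0), (9,0)}; {(0,0), (1,1), (2,0), (3,1), (4,0), (5,1), (6,0), (7,1), (8,0), (9,1)}.
So G has 3 subgroups of order 10.

3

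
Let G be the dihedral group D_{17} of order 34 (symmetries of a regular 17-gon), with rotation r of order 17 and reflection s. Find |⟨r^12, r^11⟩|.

|⟨r^12⟩| = 17 and |⟨r^11⟩| = 17, so |H| is a multiple of lcm(17, 17) = 17 and divides |G| = 34.
Closing under the operation: H = {e, r, r^2, r^3, r^4, r^5, r^6, r^7, r^8, r^9, r^10, r^11, r^12, r^13, r^14, r^15, r^16}, so |H| = 17.

17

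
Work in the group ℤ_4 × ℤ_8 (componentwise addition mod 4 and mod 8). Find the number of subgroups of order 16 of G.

|G| = 32 and 16 | 32, so subgroups of order 16 are possible by Lagrange.
The subgroups of order 16 are: {(0,0), (0,1), (0,2), (0,3), (0,4), (0,5), (0,6), (0,7), (2,0), (2,1), (2,2), (2,3), (2,4), (2,5), (2,6), (2,7)}; {(0,0), (0,2), (0,4), (0,6), (1,0), (1,2), (1,4), (1,6), (2,0), (2,2), (2,4), (2,6), (3,0), (3,2), (3,4), (3,6)}; {(0,0), (0,2), (0,4), (0,6), (1,1), (1,3), (1,5), (1,7), (2,0), (2,2), (2,4), (2,6), (3,1), (3,3), (3,5), (3,7)}.
So G has 3 subgroups of order 16.

3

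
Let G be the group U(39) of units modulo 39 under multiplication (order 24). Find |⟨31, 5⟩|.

|⟨31⟩| = 4 and |⟨5⟩| = 4, so |H| is a multiple of lcm(4, 4) = 4 and divides |G| = 24.
Closing under the operation: H = {1, 5, 8, 14, 25, 31, 34, 38}, so |H| = 8.

8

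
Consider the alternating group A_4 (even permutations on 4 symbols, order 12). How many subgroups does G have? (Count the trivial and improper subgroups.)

|G| = 12, so by Lagrange every subgroup order divides 12. Divisors: 1, 2, 3, 4, 6, 12.
Subgroups by order — order 1: 1; order 2: 3; order 3: 4; order 4: 1; order 6: 0; order 12: 1.
Total: 1 + 3 + 4 + 1 + 0 + 1 = 10.

10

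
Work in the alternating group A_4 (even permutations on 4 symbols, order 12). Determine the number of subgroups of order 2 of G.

|G| = 12 and 2 | 12, so subgroups of order 2 are possible by Lagrange.
The subgroups of order 2 are: {e, (1 2)(3 4)}; {e, (1 3)(2 4)}; {e, (1 4)(2 3)}.
So G has 3 subgroups of order 2.

3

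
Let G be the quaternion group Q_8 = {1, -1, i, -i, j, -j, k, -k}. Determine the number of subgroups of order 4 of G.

|G| = 8 and 4 | 8, so subgroups of order 4 are possible by Lagrange.
The subgroups of order 4 are: {1, -1, i, -i}; {1, -1, j, -j}; {1, -1, k, -k}.
So G has 3 subgroups of order 4.

3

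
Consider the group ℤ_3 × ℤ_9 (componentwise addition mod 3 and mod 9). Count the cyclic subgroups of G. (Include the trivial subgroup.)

8

Group the elements of G by the cyclic subgroup they generate; each cyclic subgroup of order d accounts for φ(d) elements.
Cyclic subgroups by order — order 1: 1; order 3: 4; order 9: 3.
Total: 8.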